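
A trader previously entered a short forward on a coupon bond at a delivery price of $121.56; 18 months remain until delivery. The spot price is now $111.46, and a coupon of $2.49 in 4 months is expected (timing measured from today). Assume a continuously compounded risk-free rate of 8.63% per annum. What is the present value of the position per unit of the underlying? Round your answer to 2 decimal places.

-$2.24

PV(remaining coupons) I = 2.49·e^(−0.0863·4/12) = 2.4194
Current forward F = (S − I)·e^(rT) = (111.46 − 2.4194)·e^(0.0863·18/12) = 109.0406 × 1.138202 = 124.1102
Value (long) = (F − K)·e^(−rT) = (124.1102 − 121.56) × 0.878579 = 2.2406
Short position value = −(long value) = -$2.24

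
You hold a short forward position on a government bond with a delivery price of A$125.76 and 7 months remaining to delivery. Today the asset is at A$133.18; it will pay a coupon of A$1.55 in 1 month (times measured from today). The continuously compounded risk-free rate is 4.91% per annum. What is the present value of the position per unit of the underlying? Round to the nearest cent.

-A$9.43

PV(remaining coupons) I = 1.55·e^(−0.0491·1/12) = 1.5437
Current forward F = (S − I)·e^(rT) = (133.18 − 1.5437)·e^(0.0491·7/12) = 131.6363 × 1.029056 = 135.4611
Value (long) = (F − K)·e^(−rT) = (135.4611 − 125.76) × 0.971765 = 9.4272
Short position value = −(long value) = -A$9.43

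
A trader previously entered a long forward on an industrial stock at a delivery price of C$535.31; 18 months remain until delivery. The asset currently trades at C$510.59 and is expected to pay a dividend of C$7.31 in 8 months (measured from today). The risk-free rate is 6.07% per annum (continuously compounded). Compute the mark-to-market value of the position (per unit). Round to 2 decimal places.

PV(remaining dividends) I = 7.31·e^(−0.0607·8/12) = 7.0201
Current forward F = (S − I)·e^(rT) = (510.59 − 7.0201)·e^(0.0607·18/12) = 503.5699 × 1.095324 = 551.5722
Value (long) = (F − K)·e^(−rT) = (551.5722 − 535.31) × 0.912972 = 14.8469
Value = C$14.85

C$14.85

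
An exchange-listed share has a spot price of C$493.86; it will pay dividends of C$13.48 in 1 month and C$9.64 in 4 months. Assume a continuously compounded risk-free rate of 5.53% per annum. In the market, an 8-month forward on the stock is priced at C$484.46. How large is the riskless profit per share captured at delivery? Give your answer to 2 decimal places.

C$4.21 per share

PV(dividends) I = 13.48·e^(−0.0553·1/12) + 9.64·e^(−0.0553·4/12) = 22.8820
Fair forward F* = (S − I)·e^(rT) = (493.86 − 22.8820)·e^0.036867 = 470.9780 × 1.037555 = 488.6656
Market C$484.46 < fair 488.6656: forward underpriced → reverse cash-and-carry (short the stock, invest proceeds at r, pay the dividends, go long the forward).
Profit at T = |F_mkt − F*| = |484.46 − 488.6656| = C$4.21 per share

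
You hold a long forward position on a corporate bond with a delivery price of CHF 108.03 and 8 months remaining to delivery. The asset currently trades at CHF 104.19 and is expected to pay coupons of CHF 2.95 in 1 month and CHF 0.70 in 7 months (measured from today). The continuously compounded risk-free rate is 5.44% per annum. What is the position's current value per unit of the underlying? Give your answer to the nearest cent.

PV(remaining coupons) I = 2.95·e^(−0.0544·1/12) + 0.70·e^(−0.0544·7/12) = 3.6148
Current forward F = (S − I)·e^(rT) = (104.19 − 3.6148)·e^(0.0544·8/12) = 100.5752 × 1.036932 = 104.2896
Value (long) = (F − K)·e^(−rT) = (104.2896 − 108.03) × 0.964383 = -3.6072
Value = -CHF 3.61

-CHF 3.61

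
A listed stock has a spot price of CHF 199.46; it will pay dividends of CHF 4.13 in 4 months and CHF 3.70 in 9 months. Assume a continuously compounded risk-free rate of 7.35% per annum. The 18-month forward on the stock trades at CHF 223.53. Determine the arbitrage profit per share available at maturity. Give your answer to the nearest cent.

CHF 9.23 per share

PV(dividends) I = 4.13·e^(−0.0735·4/12) + 3.70·e^(−0.0735·9/12) = 7.5316
Fair forward F* = (S − I)·e^(rT) = (199.46 − 7.5316)·e^0.110250 = 191.9284 × 1.116557 = 214.2990
Market CHF 223.53 > fair 214.2990: forward overpriced → cash-and-carry (borrow at r, buy the stock and collect the dividends, short the forward).
Profit at T = |F_mkt − F*| = |223.53 − 214.2990| = CHF 9.23 per share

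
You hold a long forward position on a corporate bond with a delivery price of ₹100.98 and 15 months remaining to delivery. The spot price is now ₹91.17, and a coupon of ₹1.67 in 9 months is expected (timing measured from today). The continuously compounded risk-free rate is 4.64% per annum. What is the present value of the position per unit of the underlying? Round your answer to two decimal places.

-₹5.73

PV(remaining coupons) I = 1.67·e^(−0.0464·9/12) = 1.6129
Current forward F = (S − I)·e^(rT) = (91.17 − 1.6129)·e^(0.0464·15/12) = 89.5571 × 1.059715 = 94.9050
Value (long) = (F − K)·e^(−rT) = (94.9050 − 100.98) × 0.943650 = -5.7327
Value = -₹5.73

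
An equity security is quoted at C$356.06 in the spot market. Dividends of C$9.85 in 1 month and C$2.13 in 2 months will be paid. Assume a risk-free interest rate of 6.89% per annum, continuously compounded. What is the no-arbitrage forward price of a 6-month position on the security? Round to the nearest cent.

C$356.22

PV(dividends) I = 9.85·e^(−0.0689·1/12) + 2.13·e^(−0.0689·2/12)
I = 9.7936 + 2.1057 = 11.8993
F = (S − I)·e^(rT) = (356.06 − 11.8993) · e^(0.0689·6/12)
= 344.1607 · e^0.034450 = 344.1607 × 1.035050 = C$356.22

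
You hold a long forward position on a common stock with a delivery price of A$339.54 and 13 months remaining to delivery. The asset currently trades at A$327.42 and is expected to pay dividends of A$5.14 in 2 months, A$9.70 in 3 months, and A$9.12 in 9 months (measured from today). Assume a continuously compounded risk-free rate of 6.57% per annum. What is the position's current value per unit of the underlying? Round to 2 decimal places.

PV(remaining dividends) I = 5.14·e^(−0.0657·2/12) + 9.70·e^(−0.0657·3/12) + 9.12·e^(−0.0657·9/12) = 23.3075
Current forward F = (S − I)·e^(rT) = (327.42 − 23.3075)·e^(0.0657·13/12) = 304.1125 × 1.073769 = 326.5466
Value (long) = (F − K)·e^(−rT) = (326.5466 − 339.54) × 0.931299 = -12.1007
Value = -A$12.10

-A$12.10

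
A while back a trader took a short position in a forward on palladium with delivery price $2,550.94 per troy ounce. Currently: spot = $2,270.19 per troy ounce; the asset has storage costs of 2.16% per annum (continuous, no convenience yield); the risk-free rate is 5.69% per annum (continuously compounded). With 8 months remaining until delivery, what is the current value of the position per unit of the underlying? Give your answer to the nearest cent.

$152.87 per troy ounce

Current fair forward for the remaining 8 months: F = S·e^((r + u)·T), (r + u) = 0.0569 + 0.0216 = 0.0785
F = 2270.19 · e^(0.0785 × 8/12) = 2270.19 × 1.05372693 = 2392.1603
Value of long forward = (F − K)·e^(−rT) = (2392.1603 − 2550.94) · e^(−0.0569·8/12)
= -158.7797 × 0.96277712 = -152.87
Short position value = −(long value) = $152.87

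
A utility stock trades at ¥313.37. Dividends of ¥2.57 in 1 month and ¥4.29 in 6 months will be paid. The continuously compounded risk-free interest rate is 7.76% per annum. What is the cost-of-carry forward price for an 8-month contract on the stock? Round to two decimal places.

¥322.97

PV(dividends) I = 2.57·e^(−0.0776·1/12) + 4.29·e^(−0.0776·6/12)
I = 2.5534 + 4.1267 = 6.6801
F = (S − I)·e^(rT) = (313.37 − 6.6801) · e^(0.0776·8/12)
= 306.6899 · e^0.051733 = 306.6899 × 1.053095 = ¥322.97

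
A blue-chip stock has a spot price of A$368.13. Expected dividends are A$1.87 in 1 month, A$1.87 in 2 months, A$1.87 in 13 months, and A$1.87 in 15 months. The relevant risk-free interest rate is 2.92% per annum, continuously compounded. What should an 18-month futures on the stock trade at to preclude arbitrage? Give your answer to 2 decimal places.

PV(dividends) I = 1.87·e^(−0.0292·1/12) + 1.87·e^(−0.0292·2/12) + 1.87·e^(−0.0292·13/12) + 1.87·e^(−0.0292·15/12)
I = 1.8655 + 1.8609 + 1.8118 + 1.8030 = 7.3412
F = (S − I)·e^(rT) = (368.13 − 7.3412) · e^(0.0292·18/12)
= 360.7888 · e^0.043800 = 360.7888 × 1.044773 = A$376.94

A$376.94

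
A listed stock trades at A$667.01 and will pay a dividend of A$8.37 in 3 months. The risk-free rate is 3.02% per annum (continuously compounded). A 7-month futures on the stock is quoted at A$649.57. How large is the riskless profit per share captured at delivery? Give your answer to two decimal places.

PV(dividends) I = 8.37·e^(−0.0302·3/12) = 8.3070
Fair futures F* = (S − I)·e^(rT) = (667.01 − 8.3070)·e^0.017617 = 658.7030 × 1.017773 = 670.4101
Market A$649.57 < fair 670.4101: forward underpriced → reverse cash-and-carry (short the stock, invest proceeds at r, pay the dividends, go long the forward).
Profit at T = |F_mkt − F*| = |649.57 − 670.4101| = A$20.84 per share

A$20.84 per share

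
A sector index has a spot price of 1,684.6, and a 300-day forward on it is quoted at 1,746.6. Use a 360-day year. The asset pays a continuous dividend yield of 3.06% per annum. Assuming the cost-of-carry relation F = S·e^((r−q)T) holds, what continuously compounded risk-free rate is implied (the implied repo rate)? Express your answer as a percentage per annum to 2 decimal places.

7.40%

From F = S·e^((r−q)T): (r − q) = ln(F/S)/T
ln(1746.6/1684.6) = ln(1.036804) = 0.036143
(r − q) = 0.036143 / (300/360) = 0.043372
r = ln(F/S)/T + q = 0.043372 + 0.0306 = 0.073972
r = 7.40%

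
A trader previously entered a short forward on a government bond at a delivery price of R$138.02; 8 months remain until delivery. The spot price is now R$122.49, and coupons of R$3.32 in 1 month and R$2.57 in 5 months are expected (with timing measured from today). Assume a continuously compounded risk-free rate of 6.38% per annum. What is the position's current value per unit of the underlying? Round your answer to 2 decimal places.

R$15.59

PV(remaining coupons) I = 3.32·e^(−0.0638·1/12) + 2.57·e^(−0.0638·5/12) = 5.8050
Current forward F = (S − I)·e^(rT) = (122.49 − 5.8050)·e^(0.0638·8/12) = 116.6850 × 1.043451 = 121.7551
Value (long) = (F − K)·e^(−rT) = (121.7551 − 138.02) × 0.958359 = -15.5876
Short position value = −(long value) = R$15.59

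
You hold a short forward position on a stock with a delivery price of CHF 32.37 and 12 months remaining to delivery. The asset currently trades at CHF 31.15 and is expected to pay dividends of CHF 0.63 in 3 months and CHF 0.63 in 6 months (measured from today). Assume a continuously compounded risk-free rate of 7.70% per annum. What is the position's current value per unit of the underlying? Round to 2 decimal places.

PV(remaining dividends) I = 0.63·e^(−0.0770·3/12) + 0.63·e^(−0.0770·6/12) = 1.2242
Current forward F = (S − I)·e^(rT) = (31.15 − 1.2242)·e^(0.0770·12/12) = 29.9258 × 1.080042 = 32.3211
Value (long) = (F − K)·e^(−rT) = (32.3211 − 32.37) × 0.925890 = -0.0453
Short position value = −(long value) = CHF 0.05

CHF 0.05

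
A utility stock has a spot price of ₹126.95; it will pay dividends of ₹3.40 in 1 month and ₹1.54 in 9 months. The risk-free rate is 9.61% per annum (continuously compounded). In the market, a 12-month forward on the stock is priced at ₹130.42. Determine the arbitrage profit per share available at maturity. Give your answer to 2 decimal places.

₹4.04 per share

PV(dividends) I = 3.40·e^(−0.0961·1/12) + 1.54·e^(−0.0961·9/12) = 4.8058
Fair forward F* = (S − I)·e^(rT) = (126.95 − 4.8058)·e^0.096100 = 122.1442 × 1.100869 = 134.4648
Market ₹130.42 < fair 134.4648: forward underpriced → reverse cash-and-carry (short the stock, invest proceeds at r, pay the dividends, go long the forward).
Profit at T = |F_mkt − F*| = |130.42 − 134.4648| = ₹4.04 per share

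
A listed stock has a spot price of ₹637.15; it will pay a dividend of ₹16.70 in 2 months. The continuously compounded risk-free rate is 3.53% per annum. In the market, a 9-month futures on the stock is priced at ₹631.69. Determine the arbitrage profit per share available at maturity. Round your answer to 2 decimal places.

₹5.51 per share

PV(dividends) I = 16.70·e^(−0.0353·2/12) = 16.6020
Fair futures F* = (S − I)·e^(rT) = (637.15 − 16.6020)·e^0.026475 = 620.5480 × 1.026829 = 637.1967
Market ₹631.69 < fair 637.1967: forward underpriced → reverse cash-and-carry (short the stock, invest proceeds at r, pay the dividends, go long the forward).
Profit at T = |F_mkt − F*| = |631.69 − 637.1967| = ₹5.51 per share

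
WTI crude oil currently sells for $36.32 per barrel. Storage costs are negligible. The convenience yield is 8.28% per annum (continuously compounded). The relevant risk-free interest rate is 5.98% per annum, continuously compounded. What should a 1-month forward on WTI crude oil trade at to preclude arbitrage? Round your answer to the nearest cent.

$36.25 per barrel

Net carry = r + u − y = 0.0598 + 0.0000 − 0.0828 = -0.0230
F = S·e^((r+u−y)T) = 36.32 · e^(-0.0230 × 1/12) = 36.32 · e^-0.001917
= 36.32 × 0.998085 = $36.25 per barrel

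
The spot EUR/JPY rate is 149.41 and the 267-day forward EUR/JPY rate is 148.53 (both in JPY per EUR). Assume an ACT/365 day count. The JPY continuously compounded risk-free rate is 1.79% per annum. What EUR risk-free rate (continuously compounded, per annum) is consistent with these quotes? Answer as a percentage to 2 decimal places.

F = S·e^((r_JPY − r_EUR)T) ⇒ r_EUR = r_JPY − ln(F/S)/T
ln(148.53/149.41) = -0.005907; /(267/365) = -0.008075
r_EUR = 0.0179 + 0.008075 = 0.025975
r_EUR = 2.60%

2.60%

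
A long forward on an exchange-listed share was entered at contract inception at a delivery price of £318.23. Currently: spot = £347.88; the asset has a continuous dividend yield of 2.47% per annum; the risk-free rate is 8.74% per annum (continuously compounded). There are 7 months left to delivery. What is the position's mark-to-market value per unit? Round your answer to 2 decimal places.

Current fair forward for the remaining 7 months: F = S·e^((r − q)·T), (r − q) = 0.0874 − 0.0247 = 0.0627
F = 347.88 · e^(0.0627 × 7/12) = 347.88 × 1.037252 = 360.8392
Value of long forward = (F − K)·e^(−rT) = (360.8392 − 318.23) · e^(−0.0874·7/12)
= 42.6092 × 0.950295 = 40.49

£40.49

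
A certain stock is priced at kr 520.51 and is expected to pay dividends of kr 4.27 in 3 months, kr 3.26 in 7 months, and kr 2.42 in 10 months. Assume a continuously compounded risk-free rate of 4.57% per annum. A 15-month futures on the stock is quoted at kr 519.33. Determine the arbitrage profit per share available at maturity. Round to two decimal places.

PV(dividends) I = 4.27·e^(−0.0457·3/12) + 3.26·e^(−0.0457·7/12) + 2.42·e^(−0.0457·10/12) = 9.7253
Fair futures F* = (S − I)·e^(rT) = (520.51 − 9.7253)·e^0.057125 = 510.7847 × 1.058788 = 540.8127
Market kr 519.33 < fair 540.8127: forward underpriced → reverse cash-and-carry (short the stock, invest proceeds at r, pay the dividends, go long the forward).
Profit at T = |F_mkt − F*| = |519.33 − 540.8127| = kr 21.48 per share

kr 21.48 per share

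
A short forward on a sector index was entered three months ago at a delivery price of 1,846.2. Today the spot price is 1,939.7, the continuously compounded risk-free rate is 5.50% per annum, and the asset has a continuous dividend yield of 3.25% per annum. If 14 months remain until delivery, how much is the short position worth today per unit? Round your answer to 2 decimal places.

-136.07

Current fair forward for the remaining 14 months: F = S·e^((r − q)·T), (r − q) = 0.0550 − 0.0325 = 0.0225
F = 1939.7 · e^(0.0225 × 14/12) = 1939.7 × 1.02659757 = 1991.2913
Value of long forward = (F − K)·e^(−rT) = (1991.2913 − 1846.2) · e^(−0.0550·14/12)
= 145.0913 × 0.93784868 = 136.07
Short position value = −(long value) = -136.07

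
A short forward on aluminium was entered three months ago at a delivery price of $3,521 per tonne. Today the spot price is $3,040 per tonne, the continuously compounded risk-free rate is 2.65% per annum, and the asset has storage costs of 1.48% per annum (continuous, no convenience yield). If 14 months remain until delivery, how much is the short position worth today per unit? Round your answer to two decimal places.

Current fair forward for the remaining 14 months: F = S·e^((r + u)·T), (r + u) = 0.0265 + 0.0148 = 0.0413
F = 3040 · e^(0.0413 × 14/12) = 3040 × 1.04936302 = 3190.0636
Value of long forward = (F − K)·e^(−rT) = (3190.0636 − 3521) · e^(−0.0265·14/12)
= -330.9364 × 0.96955637 = -320.86
Short position value = −(long value) = $320.86

$320.86 per tonne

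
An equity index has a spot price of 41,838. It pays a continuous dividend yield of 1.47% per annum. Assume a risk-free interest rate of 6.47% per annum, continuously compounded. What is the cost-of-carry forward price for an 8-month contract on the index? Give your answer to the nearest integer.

F = S·e^((r − q)T) = 41838 · e^((0.0647 − 0.0147) × 8/12)
= 41838 · e^0.033333 = 41838 × 1.033895
F = 43,256

43,256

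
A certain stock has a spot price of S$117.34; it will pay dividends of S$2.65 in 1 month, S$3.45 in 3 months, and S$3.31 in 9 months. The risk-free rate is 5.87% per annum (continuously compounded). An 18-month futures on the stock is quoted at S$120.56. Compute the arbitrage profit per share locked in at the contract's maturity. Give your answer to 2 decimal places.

PV(dividends) I = 2.65·e^(−0.0587·1/12) + 3.45·e^(−0.0587·3/12) + 3.31·e^(−0.0587·9/12) = 9.2042
Fair futures F* = (S − I)·e^(rT) = (117.34 − 9.2042)·e^0.088050 = 108.1358 × 1.092043 = 118.0889
Market S$120.56 > fair 118.0889: forward overpriced → cash-and-carry (borrow at r, buy the stock and collect the dividends, short the forward).
Profit at T = |F_mkt − F*| = |120.56 − 118.0889| = S$2.47 per share

S$2.47 per share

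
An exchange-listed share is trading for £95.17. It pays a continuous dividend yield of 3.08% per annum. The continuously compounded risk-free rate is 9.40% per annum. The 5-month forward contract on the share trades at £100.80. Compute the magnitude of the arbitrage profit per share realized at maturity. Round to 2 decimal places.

£3.09 per share

Fair forward: F* = S·e^(carry·T), with carry = (r − q) = 0.0940 − 0.0308 = 0.0632
F* = 95.17 · e^(0.0632 × 5/12) = 95.17 · e^0.026333 = 95.17 × 1.026683 = £97.7094
Market £100.80 > fair £97.7094: forward overpriced → cash-and-carry (buy spot, short the forward).
At maturity, profit = |F_mkt − F*| = |100.80 − 97.7094| = £3.09 per share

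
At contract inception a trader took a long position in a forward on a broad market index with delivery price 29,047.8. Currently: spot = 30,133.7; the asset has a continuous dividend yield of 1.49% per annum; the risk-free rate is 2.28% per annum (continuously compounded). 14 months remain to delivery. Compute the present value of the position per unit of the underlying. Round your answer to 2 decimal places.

1329.09

Current fair forward for the remaining 14 months: F = S·e^((r − q)·T), (r − q) = 0.0228 − 0.0149 = 0.0079
F = 30133.7 · e^(0.0079 × 14/12) = 30133.7 × 1.00925927 = 30412.7161
Value of long forward = (F − K)·e^(−rT) = (30412.7161 − 29047.8) · e^(−0.0228·14/12)
= 1364.9161 × 0.97375066 = 1329.09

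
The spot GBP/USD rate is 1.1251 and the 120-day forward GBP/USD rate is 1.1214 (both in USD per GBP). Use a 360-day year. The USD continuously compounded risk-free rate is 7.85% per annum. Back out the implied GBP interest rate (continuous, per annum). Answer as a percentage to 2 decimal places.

F = S·e^((r_USD − r_GBP)T) ⇒ r_GBP = r_USD − ln(F/S)/T
ln(1.1214/1.1251) = -0.003294; /(120/360) = -0.009882
r_GBP = 0.0785 + 0.009882 = 0.088382
r_GBP = 8.84%

8.84%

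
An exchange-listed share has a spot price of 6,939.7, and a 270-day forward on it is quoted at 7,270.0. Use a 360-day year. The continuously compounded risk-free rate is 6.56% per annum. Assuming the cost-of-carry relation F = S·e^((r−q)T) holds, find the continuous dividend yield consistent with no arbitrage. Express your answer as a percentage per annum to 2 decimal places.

0.36%

From F = S·e^((r−q)T): (r − q) = ln(F/S)/T
ln(7270.0/6939.7) = ln(1.047596) = 0.046498
(r − q) = 0.046498 / (270/360) = 0.061997
q = r − ln(F/S)/T = 0.0656 − 0.061997 = 0.003603
q = 0.36%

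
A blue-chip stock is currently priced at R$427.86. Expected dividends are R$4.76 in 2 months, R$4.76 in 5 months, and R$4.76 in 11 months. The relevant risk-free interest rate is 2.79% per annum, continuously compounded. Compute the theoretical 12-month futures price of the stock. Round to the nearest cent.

R$425.48

PV(dividends) I = 4.76·e^(−0.0279·2/12) + 4.76·e^(−0.0279·5/12) + 4.76·e^(−0.0279·11/12)
I = 4.7379 + 4.7050 + 4.6398 = 14.0827
F = (S − I)·e^(rT) = (427.86 − 14.0827) · e^(0.0279·12/12)
= 413.7773 · e^0.027900 = 413.7773 × 1.028293 = R$425.48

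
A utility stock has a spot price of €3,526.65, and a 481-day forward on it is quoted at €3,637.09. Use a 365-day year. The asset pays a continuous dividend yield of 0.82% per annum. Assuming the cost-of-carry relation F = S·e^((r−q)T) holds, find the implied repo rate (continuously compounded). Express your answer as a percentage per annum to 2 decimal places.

From F = S·e^((r−q)T): (r − q) = ln(F/S)/T
ln(3637.09/3526.65) = ln(1.031316) = 0.030836
(r − q) = 0.030836 / (481/365) = 0.023399
r = ln(F/S)/T + q = 0.023399 + 0.0082 = 0.031599
r = 3.16%

3.16%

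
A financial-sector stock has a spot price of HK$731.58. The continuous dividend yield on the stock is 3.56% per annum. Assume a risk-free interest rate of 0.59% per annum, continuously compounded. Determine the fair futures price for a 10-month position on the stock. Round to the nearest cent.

F = S·e^((r − q)T) = 731.58 · e^((0.0059 − 0.0356) × 10/12)
= 731.58 · e^-0.024750 = 731.58 × 0.975554
F = HK$713.70

HK$713.70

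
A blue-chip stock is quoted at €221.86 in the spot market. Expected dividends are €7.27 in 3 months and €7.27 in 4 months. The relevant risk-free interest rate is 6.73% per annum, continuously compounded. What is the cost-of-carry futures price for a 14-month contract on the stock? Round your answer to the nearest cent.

PV(dividends) I = 7.27·e^(−0.0673·3/12) + 7.27·e^(−0.0673·4/12)
I = 7.1487 + 7.1087 = 14.2574
F = (S − I)·e^(rT) = (221.86 − 14.2574) · e^(0.0673·14/12)
= 207.6026 · e^0.078517 = 207.6026 × 1.081682 = €224.56

€224.56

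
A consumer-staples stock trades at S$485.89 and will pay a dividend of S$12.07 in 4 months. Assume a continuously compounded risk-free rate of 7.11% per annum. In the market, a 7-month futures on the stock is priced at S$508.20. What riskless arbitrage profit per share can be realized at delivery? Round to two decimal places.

S$14.02 per share

PV(dividends) I = 12.07·e^(−0.0711·4/12) = 11.7873
Fair futures F* = (S − I)·e^(rT) = (485.89 − 11.7873)·e^0.041475 = 474.1027 × 1.042347 = 494.1795
Market S$508.20 > fair 494.1795: forward overpriced → cash-and-carry (borrow at r, buy the stock and collect the dividends, short the forward).
Profit at T = |F_mkt − F*| = |508.20 − 494.1795| = S$14.02 per share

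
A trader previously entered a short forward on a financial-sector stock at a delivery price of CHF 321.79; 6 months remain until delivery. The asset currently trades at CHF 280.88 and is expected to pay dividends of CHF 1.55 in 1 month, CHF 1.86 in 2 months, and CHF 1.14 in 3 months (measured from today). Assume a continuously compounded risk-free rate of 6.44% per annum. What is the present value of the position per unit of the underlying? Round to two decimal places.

CHF 35.22

PV(remaining dividends) I = 1.55·e^(−0.0644·1/12) + 1.86·e^(−0.0644·2/12) + 1.14·e^(−0.0644·3/12) = 4.5036
Current forward F = (S − I)·e^(rT) = (280.88 − 4.5036)·e^(0.0644·6/12) = 276.3764 × 1.032724 = 285.4205
Value (long) = (F − K)·e^(−rT) = (285.4205 − 321.79) × 0.968313 = -35.2171
Short position value = −(long value) = CHF 35.22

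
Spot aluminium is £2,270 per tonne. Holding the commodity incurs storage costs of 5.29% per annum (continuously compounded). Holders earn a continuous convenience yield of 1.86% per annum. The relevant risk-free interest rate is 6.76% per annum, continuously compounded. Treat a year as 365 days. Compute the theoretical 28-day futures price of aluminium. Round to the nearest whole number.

£2,288 per tonne

Net carry = r + u − y = 0.0676 + 0.0529 − 0.0186 = 0.1019
F = S·e^((r+u−y)T) = 2270 · e^(0.1019 × 28/365) = 2270 · e^0.007817
= 2270 × 1.007848 = £2,288 per tonne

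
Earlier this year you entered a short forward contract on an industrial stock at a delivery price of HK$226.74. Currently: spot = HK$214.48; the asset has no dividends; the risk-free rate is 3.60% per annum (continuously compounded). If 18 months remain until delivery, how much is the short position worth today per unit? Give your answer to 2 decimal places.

Current fair forward for the remaining 18 months: F = S·e^(r·T), r = 0.0360
F = 214.48 · e^(0.0360 × 18/12) = 214.48 × 1.055485 = 226.3804
Value of long forward = (F − K)·e^(−rT) = (226.3804 − 226.74) · e^(−0.0360·18/12)
= -0.3596 × 0.947432 = -0.34
Short position value = −(long value) = HK$0.34

HK$0.34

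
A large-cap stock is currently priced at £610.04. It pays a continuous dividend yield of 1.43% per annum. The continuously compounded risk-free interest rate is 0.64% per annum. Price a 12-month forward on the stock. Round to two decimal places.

F = S·e^((r − q)T) = 610.04 · e^((0.0064 − 0.0143) × 12/12)
= 610.04 · e^-0.007900 = 610.04 × 0.992131
F = £605.24

£605.24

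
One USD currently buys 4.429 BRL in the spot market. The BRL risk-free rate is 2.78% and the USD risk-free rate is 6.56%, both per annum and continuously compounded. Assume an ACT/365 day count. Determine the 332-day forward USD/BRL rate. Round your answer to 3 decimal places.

F = S·e^((r_BRL − r_USD)T) = 4.429 · e^((0.0278 − 0.0656) × 332/365)
= 4.429 · e^-0.034382 = 4.429 × 0.966202
F = 4.279 BRL per USD

4.279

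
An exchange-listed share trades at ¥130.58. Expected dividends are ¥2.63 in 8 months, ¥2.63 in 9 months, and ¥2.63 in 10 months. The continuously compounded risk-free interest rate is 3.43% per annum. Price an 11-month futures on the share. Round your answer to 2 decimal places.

PV(dividends) I = 2.63·e^(−0.0343·8/12) + 2.63·e^(−0.0343·9/12) + 2.63·e^(−0.0343·10/12)
I = 2.5705 + 2.5632 + 2.5559 = 7.6896
F = (S − I)·e^(rT) = (130.58 − 7.6896) · e^(0.0343·11/12)
= 122.8904 · e^0.031442 = 122.8904 × 1.031942 = ¥126.82

¥126.82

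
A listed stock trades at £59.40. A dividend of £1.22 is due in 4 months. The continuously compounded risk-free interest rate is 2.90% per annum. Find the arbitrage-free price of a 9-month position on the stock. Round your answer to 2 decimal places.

PV(dividends) I = 1.22·e^(−0.0290·4/12)
I = 1.2083
F = (S − I)·e^(rT) = (59.40 − 1.2083) · e^(0.0290·9/12)
= 58.1917 · e^0.021750 = 58.1917 × 1.021988 = £59.47

£59.47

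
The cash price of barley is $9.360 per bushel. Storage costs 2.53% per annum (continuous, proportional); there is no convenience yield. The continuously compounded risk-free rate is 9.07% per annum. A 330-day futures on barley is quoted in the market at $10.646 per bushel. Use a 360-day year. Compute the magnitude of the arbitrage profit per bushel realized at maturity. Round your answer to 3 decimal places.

Fair futures: F* = S·e^(carry·T), with carry = (r + u) = 0.0907 + 0.0253 = 0.1160
F* = 9.360 · e^(0.1160 × 330/360) = 9.360 · e^0.106333 = 9.360 × 1.112192 = $10.4101
Market $10.646 > fair $10.4101: forward overpriced → cash-and-carry (buy spot, short the forward).
At maturity, profit = |F_mkt − F*| = |10.646 − 10.4101| = $0.236 per bushel

$0.236 per bushel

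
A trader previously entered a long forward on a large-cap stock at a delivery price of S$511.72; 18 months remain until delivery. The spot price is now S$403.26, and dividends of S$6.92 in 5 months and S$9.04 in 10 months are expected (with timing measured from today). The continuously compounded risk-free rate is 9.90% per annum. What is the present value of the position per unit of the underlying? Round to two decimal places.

PV(remaining dividends) I = 6.92·e^(−0.0990·5/12) + 9.04·e^(−0.0990·10/12) = 14.9645
Current forward F = (S − I)·e^(rT) = (403.26 − 14.9645)·e^(0.0990·18/12) = 388.2955 × 1.160093 = 450.4589
Value (long) = (F − K)·e^(−rT) = (450.4589 − 511.72) × 0.862000 = -52.8071
Value = -S$52.81

-S$52.81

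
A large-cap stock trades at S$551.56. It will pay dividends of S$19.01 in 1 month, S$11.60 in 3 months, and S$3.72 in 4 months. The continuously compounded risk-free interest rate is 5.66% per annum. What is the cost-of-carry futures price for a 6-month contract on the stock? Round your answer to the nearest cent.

S$532.41

PV(dividends) I = 19.01·e^(−0.0566·1/12) + 11.60·e^(−0.0566·3/12) + 3.72·e^(−0.0566·4/12)
I = 18.9205 + 11.4370 + 3.6505 = 34.0080
F = (S − I)·e^(rT) = (551.56 − 34.0080) · e^(0.0566·6/12)
= 517.5520 · e^0.028300 = 517.5520 × 1.028704 = S$532.41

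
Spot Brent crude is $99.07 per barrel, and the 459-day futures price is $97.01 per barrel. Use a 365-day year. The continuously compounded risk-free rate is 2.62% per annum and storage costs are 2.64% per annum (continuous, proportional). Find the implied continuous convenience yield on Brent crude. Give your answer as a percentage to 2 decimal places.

F = S·e^((r+u−y)T) ⇒ (r+u−y) = ln(F/S)/T
ln(97.01/99.07) = -0.021013; /T ⇒ -0.016710
y = r + u − ln(F/S)/T = 0.0262 + 0.0264 + 0.016710 = 0.069310
y = 6.93%

6.93%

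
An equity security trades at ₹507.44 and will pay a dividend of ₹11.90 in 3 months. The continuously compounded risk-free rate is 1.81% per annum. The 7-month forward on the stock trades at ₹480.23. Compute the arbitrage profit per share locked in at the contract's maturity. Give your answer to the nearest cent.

₹20.62 per share

PV(dividends) I = 11.90·e^(−0.0181·3/12) = 11.8463
Fair forward F* = (S − I)·e^(rT) = (507.44 − 11.8463)·e^0.010558 = 495.5937 × 1.010614 = 500.8539
Market ₹480.23 < fair 500.8539: forward underpriced → reverse cash-and-carry (short the stock, invest proceeds at r, pay the dividends, go long the forward).
Profit at T = |F_mkt − F*| = |480.23 − 500.8539| = ₹20.62 per share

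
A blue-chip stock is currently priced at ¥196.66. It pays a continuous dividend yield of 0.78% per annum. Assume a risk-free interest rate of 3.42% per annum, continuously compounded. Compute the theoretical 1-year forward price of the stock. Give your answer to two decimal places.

F = S·e^((r − q)T) = 196.66 · e^((0.0342 − 0.0078) × 1)
= 196.66 · e^0.026400 = 196.66 × 1.026752
F = ¥201.92

¥201.92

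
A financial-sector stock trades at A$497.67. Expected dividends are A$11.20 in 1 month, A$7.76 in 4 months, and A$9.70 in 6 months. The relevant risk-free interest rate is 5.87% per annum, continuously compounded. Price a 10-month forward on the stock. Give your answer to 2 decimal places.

PV(dividends) I = 11.20·e^(−0.0587·1/12) + 7.76·e^(−0.0587·4/12) + 9.70·e^(−0.0587·6/12)
I = 11.1453 + 7.6096 + 9.4194 = 28.1743
F = (S − I)·e^(rT) = (497.67 − 28.1743) · e^(0.0587·10/12)
= 469.4957 · e^0.048917 = 469.4957 × 1.050133 = A$493.03

A$493.03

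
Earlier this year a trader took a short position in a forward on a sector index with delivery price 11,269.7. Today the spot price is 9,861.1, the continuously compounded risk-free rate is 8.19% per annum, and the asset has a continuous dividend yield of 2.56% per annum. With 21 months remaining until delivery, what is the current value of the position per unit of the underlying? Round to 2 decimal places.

335.81

Current fair forward for the remaining 21 months: F = S·e^((r − q)·T), (r − q) = 0.0819 − 0.0256 = 0.0563
F = 9861.1 · e^(0.0563 × 21/12) = 9861.1 × 1.10354199 = 10882.1379
Value of long forward = (F − K)·e^(−rT) = (10882.1379 − 11269.7) · e^(−0.0819·21/12)
= -387.5621 × 0.86647242 = -335.81
Short position value = −(long value) = 335.81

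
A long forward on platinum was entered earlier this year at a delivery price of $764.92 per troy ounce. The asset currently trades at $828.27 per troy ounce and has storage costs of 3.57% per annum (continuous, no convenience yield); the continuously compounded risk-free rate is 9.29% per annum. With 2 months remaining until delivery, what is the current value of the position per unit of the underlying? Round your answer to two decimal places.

Current fair forward for the remaining 2 months: F = S·e^((r + u)·T), (r + u) = 0.0929 + 0.0357 = 0.1286
F = 828.27 · e^(0.1286 × 2/12) = 828.27 × 1.021665 = 846.2145
Value of long forward = (F − K)·e^(−rT) = (846.2145 − 764.92) · e^(−0.0929·2/12)
= 81.2945 × 0.984636 = 80.05

$80.05 per troy ounce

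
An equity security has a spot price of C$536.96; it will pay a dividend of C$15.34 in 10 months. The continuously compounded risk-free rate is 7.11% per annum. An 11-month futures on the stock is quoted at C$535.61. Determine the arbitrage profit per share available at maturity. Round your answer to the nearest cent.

PV(dividends) I = 15.34·e^(−0.0711·10/12) = 14.4575
Fair futures F* = (S − I)·e^(rT) = (536.96 − 14.4575)·e^0.065175 = 522.5025 × 1.067346 = 557.6910
Market C$535.61 < fair 557.6910: forward underpriced → reverse cash-and-carry (short the stock, invest proceeds at r, pay the dividends, go long the forward).
Profit at T = |F_mkt − F*| = |535.61 − 557.6910| = C$22.08 per share

C$22.08 per share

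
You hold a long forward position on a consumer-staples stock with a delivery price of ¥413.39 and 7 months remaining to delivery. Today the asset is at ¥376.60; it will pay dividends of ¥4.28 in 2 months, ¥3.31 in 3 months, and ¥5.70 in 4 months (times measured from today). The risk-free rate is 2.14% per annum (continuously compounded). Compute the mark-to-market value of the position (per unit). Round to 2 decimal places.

-¥44.88

PV(remaining dividends) I = 4.28·e^(−0.0214·2/12) + 3.31·e^(−0.0214·3/12) + 5.70·e^(−0.0214·4/12) = 13.2166
Current forward F = (S − I)·e^(rT) = (376.60 − 13.2166)·e^(0.0214·7/12) = 363.3834 × 1.012562 = 367.9482
Value (long) = (F − K)·e^(−rT) = (367.9482 − 413.39) × 0.987594 = -44.8780
Value = -¥44.88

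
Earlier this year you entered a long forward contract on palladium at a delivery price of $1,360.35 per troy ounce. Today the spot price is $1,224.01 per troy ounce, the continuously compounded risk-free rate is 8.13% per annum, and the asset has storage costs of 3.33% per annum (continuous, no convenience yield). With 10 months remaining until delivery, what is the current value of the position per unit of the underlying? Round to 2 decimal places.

Current fair forward for the remaining 10 months: F = S·e^((r + u)·T), (r + u) = 0.0813 + 0.0333 = 0.1146
F = 1224.01 · e^(0.1146 × 10/12) = 1224.01 × 1.10020882 = 1346.6666
Value of long forward = (F − K)·e^(−rT) = (1346.6666 − 1360.35) · e^(−0.0813·10/12)
= -13.6834 × 0.93449407 = -12.79

-$12.79 per troy ounce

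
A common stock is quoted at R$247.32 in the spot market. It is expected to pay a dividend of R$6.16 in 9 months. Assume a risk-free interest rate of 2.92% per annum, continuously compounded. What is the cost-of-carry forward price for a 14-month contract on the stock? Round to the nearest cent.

PV(dividends) I = 6.16·e^(−0.0292·9/12)
I = 6.0266
F = (S − I)·e^(rT) = (247.32 − 6.0266) · e^(0.0292·14/12)
= 241.2934 · e^0.034067 = 241.2934 × 1.034654 = R$249.66

R$249.66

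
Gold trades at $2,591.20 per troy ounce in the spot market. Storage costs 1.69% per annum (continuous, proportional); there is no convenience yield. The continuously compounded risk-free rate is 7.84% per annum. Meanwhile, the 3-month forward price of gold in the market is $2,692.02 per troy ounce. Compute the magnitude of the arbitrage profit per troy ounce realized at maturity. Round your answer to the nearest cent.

Fair forward: F* = S·e^(carry·T), with carry = (r + u) = 0.0784 + 0.0169 = 0.0953
F* = 2591.20 · e^(0.0953 × 3/12) = 2591.20 · e^0.02382500 = 2591.20 × 1.02411108 = $2653.6766
Market $2692.02 > fair $2653.6766: forward overpriced → cash-and-carry (buy spot, short the forward).
At maturity, profit = |F_mkt − F*| = |2692.02 − 2653.6766| = $38.34 per troy ounce

$38.34 per troy ounce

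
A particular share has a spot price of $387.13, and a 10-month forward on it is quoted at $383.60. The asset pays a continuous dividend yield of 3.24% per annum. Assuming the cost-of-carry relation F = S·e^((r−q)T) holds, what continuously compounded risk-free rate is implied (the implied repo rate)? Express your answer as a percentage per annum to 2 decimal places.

2.14%

From F = S·e^((r−q)T): (r − q) = ln(F/S)/T
ln(383.60/387.13) = ln(0.990882) = -0.009160
(r − q) = -0.009160 / (10/12) = -0.010992
r = ln(F/S)/T + q = -0.010992 + 0.0324 = 0.021408
r = 2.14%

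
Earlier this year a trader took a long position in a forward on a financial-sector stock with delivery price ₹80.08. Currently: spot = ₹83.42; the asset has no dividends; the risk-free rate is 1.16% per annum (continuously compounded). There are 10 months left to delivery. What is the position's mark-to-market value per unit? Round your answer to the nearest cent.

₹4.11

Current fair forward for the remaining 10 months: F = S·e^(r·T), r = 0.0116
F = 83.42 · e^(0.0116 × 10/12) = 83.42 × 1.009714 = 84.2303
Value of long forward = (F − K)·e^(−rT) = (84.2303 − 80.08) · e^(−0.0116·10/12)
= 4.1503 × 0.990380 = 4.11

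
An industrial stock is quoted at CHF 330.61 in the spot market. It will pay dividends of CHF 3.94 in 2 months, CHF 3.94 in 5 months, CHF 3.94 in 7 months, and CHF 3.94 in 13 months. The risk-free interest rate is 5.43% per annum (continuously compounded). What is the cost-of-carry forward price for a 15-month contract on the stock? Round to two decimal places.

CHF 337.47

PV(dividends) I = 3.94·e^(−0.0543·2/12) + 3.94·e^(−0.0543·5/12) + 3.94·e^(−0.0543·7/12) + 3.94·e^(−0.0543·13/12)
I = 3.9045 + 3.8519 + 3.8172 + 3.7149 = 15.2885
F = (S − I)·e^(rT) = (330.61 − 15.2885) · e^(0.0543·15/12)
= 315.3215 · e^0.067875 = 315.3215 × 1.070232 = CHF 337.47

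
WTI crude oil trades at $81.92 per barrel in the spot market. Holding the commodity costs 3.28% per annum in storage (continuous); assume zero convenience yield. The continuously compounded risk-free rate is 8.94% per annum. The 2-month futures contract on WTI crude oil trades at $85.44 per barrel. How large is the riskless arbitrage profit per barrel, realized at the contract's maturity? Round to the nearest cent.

Fair futures: F* = S·e^(carry·T), with carry = (r + u) = 0.0894 + 0.0328 = 0.1222
F* = 81.92 · e^(0.1222 × 2/12) = 81.92 · e^0.020367 = 81.92 × 1.020576 = $83.6056
Market $85.44 > fair $83.6056: forward overpriced → cash-and-carry (buy spot, short the forward).
At maturity, profit = |F_mkt − F*| = |85.44 − 83.6056| = $1.83 per barrel

$1.83 per barrel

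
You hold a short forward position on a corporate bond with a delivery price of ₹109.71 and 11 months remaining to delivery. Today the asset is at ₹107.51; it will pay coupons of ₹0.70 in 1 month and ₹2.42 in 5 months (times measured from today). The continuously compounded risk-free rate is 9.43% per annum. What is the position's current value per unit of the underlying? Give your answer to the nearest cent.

-₹3.86

PV(remaining coupons) I = 0.70·e^(−0.0943·1/12) + 2.42·e^(−0.0943·5/12) = 3.0213
Current forward F = (S − I)·e^(rT) = (107.51 − 3.0213)·e^(0.0943·11/12) = 104.4887 × 1.090288 = 113.9228
Value (long) = (F − K)·e^(−rT) = (113.9228 − 109.71) × 0.917189 = 3.8639
Short position value = −(long value) = -₹3.86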